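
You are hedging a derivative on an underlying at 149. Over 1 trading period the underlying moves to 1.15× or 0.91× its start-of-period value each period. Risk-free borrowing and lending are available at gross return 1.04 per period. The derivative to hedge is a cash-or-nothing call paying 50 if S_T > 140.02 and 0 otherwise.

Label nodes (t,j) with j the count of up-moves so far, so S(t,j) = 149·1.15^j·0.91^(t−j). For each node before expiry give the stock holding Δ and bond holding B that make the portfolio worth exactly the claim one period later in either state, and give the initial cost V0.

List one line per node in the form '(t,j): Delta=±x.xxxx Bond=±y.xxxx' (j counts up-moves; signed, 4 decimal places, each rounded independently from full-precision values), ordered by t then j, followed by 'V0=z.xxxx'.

(0,0): Delta=1.3982 Bond=-182.2917
V0=26.0417

Risk-neutral probability p* = (R−d)/(u−d) = (1.04−0.91)/(1.15−0.91) = 0.5417.
Terminal payoffs: V(1,0)=0.0000, V(1,1)=50.0000
(0,0): S=149.0000. Δ = (V_up−V_dn)/(S_up−S_dn) = (50.0000−0.0000)/(171.3500−135.5900) = 1.3982. V = [p*·50.0000 + (1−p*)·0.0000]/1.04 = 26.0417. B = V − Δ·S = -182.2917.
Each (Δ,B) replicates both successor values, so the strategy is self-financing and V0 is arbitrage-free.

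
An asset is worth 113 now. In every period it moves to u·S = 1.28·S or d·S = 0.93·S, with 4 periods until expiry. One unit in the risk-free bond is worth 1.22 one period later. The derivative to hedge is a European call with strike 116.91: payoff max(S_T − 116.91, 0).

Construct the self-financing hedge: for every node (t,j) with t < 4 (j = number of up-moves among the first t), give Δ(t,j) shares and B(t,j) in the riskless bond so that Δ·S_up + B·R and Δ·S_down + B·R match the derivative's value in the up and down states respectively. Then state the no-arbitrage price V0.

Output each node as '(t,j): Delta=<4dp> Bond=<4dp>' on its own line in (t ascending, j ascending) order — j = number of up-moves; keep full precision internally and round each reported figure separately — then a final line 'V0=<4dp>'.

(0,0): Delta=0.9972 Bond=-52.4387
(1,0): Delta=0.9800 Bond=-62.1662
(1,1): Delta=0.9998 Bond=-64.3495
(2,0): Delta=0.8580 Bond=-63.9262
(2,1): Delta=0.9983 Bond=-78.3083
(2,2): Delta=1.0000 Bond=-78.5474
(3,0): Delta=0.0000 Bond=0.0000
(3,1): Delta=0.9870 Bond=-94.1258
(3,2): Delta=1.0000 Bond=-95.8279
(3,3): Delta=1.0000 Bond=-95.8279
V0=60.2438

Since d<R<u, set p* = (R−d)/(u−d) = 0.8286; price each node as the discounted p*-expectation of its children.
At expiry t=4: V(4,0)=0.0000, V(4,1)=0.0000, V(4,2)=43.2169, V(4,3)=103.4797, V(4,4)=186.4221
  t=3,j=0: stock 90.8923 → up 116.3422 (V=0.0000), down 84.5299 (V=0.0000). Price 0.0000; hedge Δ=0.0000, bond B=0.0000.
  t=3,j=1: stock 125.0991 → up 160.1269 (V=43.2169), down 116.3422 (V=0.0000). Price 29.3511; hedge Δ=0.9870, bond B=-94.1258.
  t=3,j=2: stock 172.1795 → up 220.3897 (V=103.4797), down 160.1269 (V=43.2169). Price 76.3516; hedge Δ=1.0000, bond B=-95.8279.
  t=3,j=3: stock 236.9782 → up 303.3321 (V=186.4221), down 220.3897 (V=103.4797). Price 141.1503; hedge Δ=1.0000, bond B=-95.8279.
  t=2,j=0: stock 97.7337 → up 125.0991 (V=29.3511), down 90.8923 (V=0.0000). Price 19.9340; hedge Δ=0.8580, bond B=-63.9262.
  t=2,j=1: stock 134.5152 → up 172.1795 (V=76.3516), down 125.0991 (V=29.3511). Price 55.9790; hedge Δ=0.9983, bond B=-78.3083.
  t=2,j=2: stock 185.1392 → up 236.9782 (V=141.1503), down 172.1795 (V=76.3516). Price 106.5918; hedge Δ=1.0000, bond B=-78.5474.
  t=1,j=0: stock 105.0900 → up 134.5152 (V=55.9790), down 97.7337 (V=19.9340). Price 40.8195; hedge Δ=0.9800, bond B=-62.1662.
  t=1,j=1: stock 144.6400 → up 185.1392 (V=106.5918), down 134.5152 (V=55.9790). Price 80.2584; hedge Δ=0.9998, bond B=-64.3495.
  t=0,j=0: stock 113.0000 → up 144.6400 (V=80.2584), down 105.0900 (V=40.8195). Price 60.2438; hedge Δ=0.9972, bond B=-52.4387.
Self-financing check: at every node Δ·S+B equals the discounted successor values.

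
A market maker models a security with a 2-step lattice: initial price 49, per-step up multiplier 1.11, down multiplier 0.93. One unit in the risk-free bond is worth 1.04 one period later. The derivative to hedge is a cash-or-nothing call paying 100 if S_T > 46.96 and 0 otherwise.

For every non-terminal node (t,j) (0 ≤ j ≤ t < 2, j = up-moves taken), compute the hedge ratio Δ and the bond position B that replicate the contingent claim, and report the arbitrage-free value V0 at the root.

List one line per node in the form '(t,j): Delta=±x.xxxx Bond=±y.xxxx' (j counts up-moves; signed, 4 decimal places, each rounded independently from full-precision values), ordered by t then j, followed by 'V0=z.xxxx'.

The replicating-portfolio and risk-neutral prices coincide; use p* = (1.04−0.93)/(1.11−0.93) = 0.6111 for the latter.
At expiry t=2: V(2,0)=0.0000, V(2,1)=100.0000, V(2,2)=100.0000
(1,0): S=45.5700. Δ = (V_up−V_dn)/(S_up−S_dn) = (100.0000−0.0000)/(50.5827−42.3801) = 12.1913. V = [p*·100.0000 + (1−p*)·0.0000]/1.04 = 58.7607. B = V − Δ·S = -496.7949.
(1,1): S=54.3900. Δ = (V_up−V_dn)/(S_up−S_dn) = (100.0000−100.0000)/(60.3729−50.5827) = 0.0000. V = [p*·100.0000 + (1−p*)·100.0000]/1.04 = 96.1538. B = V − Δ·S = 96.1538.
(0,0): S=49.0000. Δ = (V_up−V_dn)/(S_up−S_dn) = (96.1538−58.7607)/(54.3900−45.5700) = 4.2396. V = [p*·96.1538 + (1−p*)·58.7607]/1.04 = 78.4731. B = V − Δ·S = -129.2667.
The time-0 hedge costs 78.4731, which is the no-arbitrage price.

(0,0): Delta=4.2396 Bond=-129.2667
(1,0): Delta=12.1913 Bond=-496.7949
(1,1): Delta=0.0000 Bond=96.1538
V0=78.4731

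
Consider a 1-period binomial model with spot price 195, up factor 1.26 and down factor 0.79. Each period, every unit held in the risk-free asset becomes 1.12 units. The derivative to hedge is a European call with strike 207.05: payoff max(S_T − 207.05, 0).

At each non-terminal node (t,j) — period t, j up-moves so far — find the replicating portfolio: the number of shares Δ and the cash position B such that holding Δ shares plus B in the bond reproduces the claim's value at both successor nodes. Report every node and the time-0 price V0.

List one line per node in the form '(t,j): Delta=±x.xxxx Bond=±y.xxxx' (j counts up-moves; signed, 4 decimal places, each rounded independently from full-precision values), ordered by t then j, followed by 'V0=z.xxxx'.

No-arbitrage ⇒ martingale measure with p* = (R−d)/(u−d) = 0.7021.
Terminal payoffs: V(1,0)=0.0000, V(1,1)=38.6500
(0,0): S=195.0000. Δ = (V_up−V_dn)/(S_up−S_dn) = (38.6500−0.0000)/(245.7000−154.0500) = 0.4217. V = [p*·38.6500 + (1−p*)·0.0000]/1.12 = 24.2297. B = V − Δ·S = -58.0044.
Root portfolio cost Δ·195+B reproduces V0=24.2297.

(0,0): Delta=0.4217 Bond=-58.0044
V0=24.2297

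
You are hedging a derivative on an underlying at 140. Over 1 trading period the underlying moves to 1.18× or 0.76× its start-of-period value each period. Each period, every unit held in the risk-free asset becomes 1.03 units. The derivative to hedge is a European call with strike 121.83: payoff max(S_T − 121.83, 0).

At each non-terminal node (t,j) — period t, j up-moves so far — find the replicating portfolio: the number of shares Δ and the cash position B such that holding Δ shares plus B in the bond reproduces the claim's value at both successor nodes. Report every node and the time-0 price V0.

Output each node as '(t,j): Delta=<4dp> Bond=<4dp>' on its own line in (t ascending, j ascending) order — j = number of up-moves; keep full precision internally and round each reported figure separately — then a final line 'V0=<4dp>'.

(0,0): Delta=0.7376 Bond=-76.1933
V0=27.0687

No-arbitrage ⇒ martingale measure with p* = (R−d)/(u−d) = 0.6429.
Terminal payoffs: V(1,0)=0.0000, V(1,1)=43.3700
  t=0,j=0: stock 140.0000 → up 165.2000 (V=43.3700), down 106.4000 (V=0.0000). Price 27.0687; hedge Δ=0.7376, bond B=-76.1933.
Each (Δ,B) replicates both successor values, so the strategy is self-financing and V0 is arbitrage-free.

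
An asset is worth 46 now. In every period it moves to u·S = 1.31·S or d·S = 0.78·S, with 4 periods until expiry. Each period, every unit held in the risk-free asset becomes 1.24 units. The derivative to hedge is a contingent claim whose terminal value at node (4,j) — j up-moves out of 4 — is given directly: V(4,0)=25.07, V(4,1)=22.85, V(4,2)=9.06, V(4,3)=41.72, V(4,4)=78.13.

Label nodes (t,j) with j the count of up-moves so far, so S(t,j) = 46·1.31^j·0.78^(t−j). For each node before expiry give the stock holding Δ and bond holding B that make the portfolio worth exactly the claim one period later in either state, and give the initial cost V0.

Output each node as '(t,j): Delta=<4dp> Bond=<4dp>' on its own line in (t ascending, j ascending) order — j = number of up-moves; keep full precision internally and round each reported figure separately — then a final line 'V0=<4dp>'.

Since d<R<u, set p* = (R−d)/(u−d) = 0.8679; price each node as the discounted p*-expectation of its children.
Payoff layer (t=4): V(4,0)=25.0700, V(4,1)=22.8500, V(4,2)=9.0600, V(4,3)=41.7200, V(4,4)=78.1300
  t=3,j=0: stock 21.8294 → up 28.5965 (V=22.8500), down 17.0269 (V=25.0700). Price 18.6639; hedge Δ=-0.1919, bond B=22.8526.
  t=3,j=1: stock 36.6622 → up 48.0275 (V=9.0600), down 28.5965 (V=22.8500). Price 8.7753; hedge Δ=-0.7097, bond B=34.7941.
  t=3,j=2: stock 61.5737 → up 80.6615 (V=41.7200), down 48.0275 (V=9.0600). Price 30.1665; hedge Δ=1.0008, bond B=-31.4562.
  t=3,j=3: stock 103.4122 → up 135.4700 (V=78.1300), down 80.6615 (V=41.7200). Price 59.1299; hedge Δ=0.6643, bond B=-9.5682.
  t=2,j=0: stock 27.9864 → up 36.6622 (V=8.7753), down 21.8294 (V=18.6639). Price 8.1301; hedge Δ=-0.6667, bond B=26.7879.
  t=2,j=1: stock 47.0028 → up 61.5737 (V=30.1665), down 36.6622 (V=8.7753). Price 22.0494; hedge Δ=0.8587, bond B=-18.3114.
  t=2,j=2: stock 78.9406 → up 103.4122 (V=59.1299), down 61.5737 (V=30.1665). Price 44.6005; hedge Δ=0.6923, bond B=-10.0476.
  t=1,j=0: stock 35.8800 → up 47.0028 (V=22.0494), down 27.9864 (V=8.1301). Price 16.2992; hedge Δ=0.7320, bond B=-9.9636.
  t=1,j=1: stock 60.2600 → up 78.9406 (V=44.6005), down 47.0028 (V=22.0494). Price 33.5661; hedge Δ=0.7061, bond B=-8.9831.
  t=0,j=0: stock 46.0000 → up 60.2600 (V=33.5661), down 35.8800 (V=16.2992). Price 25.2303; hedge Δ=0.7082, bond B=-7.3489.
Check: Δ(0,0)·S0 + B(0,0) = 25.2303 = V0.

(0,0): Delta=0.7082 Bond=-7.3489
(1,0): Delta=0.7320 Bond=-9.9636
(1,1): Delta=0.7061 Bond=-8.9831
(2,0): Delta=-0.6667 Bond=26.7879
(2,1): Delta=0.8587 Bond=-18.3114
(2,2): Delta=0.6923 Bond=-10.0476
(3,0): Delta=-0.1919 Bond=22.8526
(3,1): Delta=-0.7097 Bond=34.7941
(3,2): Delta=1.0008 Bond=-31.4562
(3,3): Delta=0.6643 Bond=-9.5682
V0=25.2303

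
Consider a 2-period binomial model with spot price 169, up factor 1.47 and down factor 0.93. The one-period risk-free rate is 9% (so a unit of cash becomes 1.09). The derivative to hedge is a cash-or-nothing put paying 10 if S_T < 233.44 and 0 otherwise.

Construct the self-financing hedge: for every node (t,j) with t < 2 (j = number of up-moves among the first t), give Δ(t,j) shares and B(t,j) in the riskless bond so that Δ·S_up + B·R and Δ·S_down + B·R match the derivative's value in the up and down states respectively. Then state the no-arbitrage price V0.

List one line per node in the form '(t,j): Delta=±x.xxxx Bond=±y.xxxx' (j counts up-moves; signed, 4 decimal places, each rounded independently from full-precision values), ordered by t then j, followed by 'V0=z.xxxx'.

(0,0): Delta=-0.0298 Bond=12.7118
(1,0): Delta=0.0000 Bond=9.1743
(1,1): Delta=-0.0745 Bond=24.9745
V0=7.6779

Since d<R<u, set p* = (R−d)/(u−d) = 0.2963; price each node as the discounted p*-expectation of its children.
Payoff layer (t=2): V(2,0)=10.0000, V(2,1)=10.0000, V(2,2)=0.0000
(1,0): S=157.1700. Δ = (V_up−V_dn)/(S_up−S_dn) = (10.0000−10.0000)/(231.0399−146.1681) = 0.0000. V = [p*·10.0000 + (1−p*)·10.0000]/1.09 = 9.1743. B = V − Δ·S = 9.1743.
(1,1): S=248.4300. Δ = (V_up−V_dn)/(S_up−S_dn) = (0.0000−10.0000)/(365.1921−231.0399) = -0.0745. V = [p*·0.0000 + (1−p*)·10.0000]/1.09 = 6.4560. B = V − Δ·S = 24.9745.
(0,0): S=169.0000. Δ = (V_up−V_dn)/(S_up−S_dn) = (6.4560−9.1743)/(248.4300−157.1700) = -0.0298. V = [p*·6.4560 + (1−p*)·9.1743]/1.09 = 7.6779. B = V − Δ·S = 12.7118.
Root portfolio cost Δ·169+B reproduces V0=7.6779.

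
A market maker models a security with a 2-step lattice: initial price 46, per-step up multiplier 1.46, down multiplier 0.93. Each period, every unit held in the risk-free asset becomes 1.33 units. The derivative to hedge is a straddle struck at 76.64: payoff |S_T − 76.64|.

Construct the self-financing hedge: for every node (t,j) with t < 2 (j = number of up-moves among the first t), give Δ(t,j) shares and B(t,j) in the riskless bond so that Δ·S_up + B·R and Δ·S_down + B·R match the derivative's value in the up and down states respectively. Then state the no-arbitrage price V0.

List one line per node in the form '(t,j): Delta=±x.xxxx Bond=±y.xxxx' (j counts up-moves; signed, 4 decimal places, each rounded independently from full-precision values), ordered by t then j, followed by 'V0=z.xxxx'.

(0,0): Delta=-0.0032 Bond=11.2631
(1,0): Delta=-1.0000 Bond=57.6241
(1,1): Delta=0.2032 Bond=1.1206
V0=11.1170

Since d<R<u, set p* = (R−d)/(u−d) = 0.7547; price each node as the discounted p*-expectation of its children.
Terminal values V(2,·): V(2,0)=36.8546, V(2,1)=14.1812, V(2,2)=21.4136
(1,0): S=42.7800. Δ = (V_up−V_dn)/(S_up−S_dn) = (14.1812−36.8546)/(62.4588−39.7854) = -1.0000. V = [p*·14.1812 + (1−p*)·36.8546]/1.33 = 14.8441. B = V − Δ·S = 57.6241.
(1,1): S=67.1600. Δ = (V_up−V_dn)/(S_up−S_dn) = (21.4136−14.1812)/(98.0536−62.4588) = 0.2032. V = [p*·21.4136 + (1−p*)·14.1812]/1.33 = 14.7666. B = V − Δ·S = 1.1206.
(0,0): S=46.0000. Δ = (V_up−V_dn)/(S_up−S_dn) = (14.7666−14.8441)/(67.1600−42.7800) = -0.0032. V = [p*·14.7666 + (1−p*)·14.8441]/1.33 = 11.1170. B = V − Δ·S = 11.2631.
Self-financing check: at every node Δ·S+B equals the discounted successor values.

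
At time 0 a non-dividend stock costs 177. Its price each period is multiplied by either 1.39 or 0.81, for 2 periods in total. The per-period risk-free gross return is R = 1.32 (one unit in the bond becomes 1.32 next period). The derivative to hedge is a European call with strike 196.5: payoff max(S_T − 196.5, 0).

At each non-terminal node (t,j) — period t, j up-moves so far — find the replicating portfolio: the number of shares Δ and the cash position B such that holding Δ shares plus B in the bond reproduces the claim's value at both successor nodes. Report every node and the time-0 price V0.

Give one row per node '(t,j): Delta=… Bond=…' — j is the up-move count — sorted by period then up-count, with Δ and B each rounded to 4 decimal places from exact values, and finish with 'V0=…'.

No-arbitrage ⇒ martingale measure with p* = (R−d)/(u−d) = 0.8793.
Payoff layer (t=2): V(2,0)=0.0000, V(2,1)=2.7843, V(2,2)=145.4817
  t=1,j=0: stock 143.3700 → up 199.2843 (V=2.7843), down 116.1297 (V=0.0000). Price 1.8547; hedge Δ=0.0335, bond B=-2.9458.
  t=1,j=1: stock 246.0300 → up 341.9817 (V=145.4817), down 199.2843 (V=2.7843). Price 97.1664; hedge Δ=1.0000, bond B=-148.8636.
  t=0,j=0: stock 177.0000 → up 246.0300 (V=97.1664), down 143.3700 (V=1.8547). Price 64.8964; hedge Δ=0.9284, bond B=-99.4340.
Self-financing check: at every node Δ·S+B equals the discounted successor values.

(0,0): Delta=0.9284 Bond=-99.4340
(1,0): Delta=0.0335 Bond=-2.9458
(1,1): Delta=1.0000 Bond=-148.8636
V0=64.8964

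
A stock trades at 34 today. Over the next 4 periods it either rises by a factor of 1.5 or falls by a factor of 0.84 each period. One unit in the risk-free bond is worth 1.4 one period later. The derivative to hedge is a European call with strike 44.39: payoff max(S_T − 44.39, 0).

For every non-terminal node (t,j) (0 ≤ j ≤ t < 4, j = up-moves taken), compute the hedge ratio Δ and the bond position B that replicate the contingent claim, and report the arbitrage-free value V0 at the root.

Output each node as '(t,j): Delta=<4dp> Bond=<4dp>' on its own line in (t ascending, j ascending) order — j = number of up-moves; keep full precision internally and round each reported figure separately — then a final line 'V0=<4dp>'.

No-arbitrage ⇒ martingale measure with p* = (R−d)/(u−d) = 0.8485.
Payoff layer (t=4): V(4,0)=0.0000, V(4,1)=0.0000, V(4,2)=9.5884, V(4,3)=52.0000, V(4,4)=127.7350
Node (3,0) S=20.1519: V=(p*·0.0000+(1−p*)·0.0000)/1.4=0.0000; Δ=(0.0000−0.0000)/(30.2279−16.9276)=0.0000; B=V−Δ·S=0.0000
Node (3,1) S=35.9856: V=(p*·9.5884+(1−p*)·0.0000)/1.4=5.8112; Δ=(9.5884−0.0000)/(53.9784−30.2279)=0.4037; B=V−Δ·S=-8.7167
Node (3,2) S=64.2600: V=(p*·52.0000+(1−p*)·9.5884)/1.4=32.5529; Δ=(52.0000−9.5884)/(96.3900−53.9784)=1.0000; B=V−Δ·S=-31.7071
Node (3,3) S=114.7500: V=(p*·127.7350+(1−p*)·52.0000)/1.4=83.0429; Δ=(127.7350−52.0000)/(172.1250−96.3900)=1.0000; B=V−Δ·S=-31.7071
Node (2,0) S=23.9904: V=(p*·5.8112+(1−p*)·0.0000)/1.4=3.5219; Δ=(5.8112−0.0000)/(35.9856−20.1519)=0.3670; B=V−Δ·S=-5.2829
Node (2,1) S=42.8400: V=(p*·32.5529+(1−p*)·5.8112)/1.4=20.3579; Δ=(32.5529−5.8112)/(64.2600−35.9856)=0.9458; B=V−Δ·S=-20.1598
Node (2,2) S=76.5000: V=(p*·83.0429+(1−p*)·32.5529)/1.4=53.8520; Δ=(83.0429−32.5529)/(114.7500−64.2600)=1.0000; B=V−Δ·S=-22.6480
Node (1,0) S=28.5600: V=(p*·20.3579+(1−p*)·3.5219)/1.4=12.7193; Δ=(20.3579−3.5219)/(42.8400−23.9904)=0.8932; B=V−Δ·S=-12.7898
Node (1,1) S=51.0000: V=(p*·53.8520+(1−p*)·20.3579)/1.4=34.8408; Δ=(53.8520−20.3579)/(76.5000−42.8400)=0.9951; B=V−Δ·S=-15.9078
Node (0,0) S=34.0000: V=(p*·34.8408+(1−p*)·12.7193)/1.4=22.4922; Δ=(34.8408−12.7193)/(51.0000−28.5600)=0.9858; B=V−Δ·S=-11.0253
Root portfolio cost Δ·34+B reproduces V0=22.4922.

(0,0): Delta=0.9858 Bond=-11.0253
(1,0): Delta=0.8932 Bond=-12.7898
(1,1): Delta=0.9951 Bond=-15.9078
(2,0): Delta=0.3670 Bond=-5.2829
(2,1): Delta=0.9458 Bond=-20.1598
(2,2): Delta=1.0000 Bond=-22.6480
(3,0): Delta=0.0000 Bond=0.0000
(3,1): Delta=0.4037 Bond=-8.7167
(3,2): Delta=1.0000 Bond=-31.7071
(3,3): Delta=1.0000 Bond=-31.7071
V0=22.4922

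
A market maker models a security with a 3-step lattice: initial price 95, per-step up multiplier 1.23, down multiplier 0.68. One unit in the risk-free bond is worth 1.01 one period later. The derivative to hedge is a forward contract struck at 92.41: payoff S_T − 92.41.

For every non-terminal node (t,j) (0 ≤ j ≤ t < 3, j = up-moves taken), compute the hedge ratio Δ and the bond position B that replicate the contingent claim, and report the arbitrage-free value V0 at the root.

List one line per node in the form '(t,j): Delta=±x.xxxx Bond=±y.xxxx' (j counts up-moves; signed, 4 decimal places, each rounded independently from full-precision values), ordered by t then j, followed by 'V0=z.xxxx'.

Since d<R<u, set p* = (R−d)/(u−d) = 0.6000; price each node as the discounted p*-expectation of its children.
Terminal payoffs: V(3,0)=-62.5390, V(3,1)=-38.3786, V(3,2)=5.3233, V(3,3)=84.3724
  t=2,j=0: stock 43.9280 → up 54.0314 (V=-38.3786), down 29.8710 (V=-62.5390). Price -47.5670; hedge Δ=1.0000, bond B=-91.4950.
  t=2,j=1: stock 79.4580 → up 97.7333 (V=5.3233), down 54.0314 (V=-38.3786). Price -12.0370; hedge Δ=1.0000, bond B=-91.4950.
  t=2,j=2: stock 143.7255 → up 176.7824 (V=84.3724), down 97.7333 (V=5.3233). Price 52.2305; hedge Δ=1.0000, bond B=-91.4950.
  t=1,j=0: stock 64.6000 → up 79.4580 (V=-12.0370), down 43.9280 (V=-47.5670). Price -25.9892; hedge Δ=1.0000, bond B=-90.5892.
  t=1,j=1: stock 116.8500 → up 143.7255 (V=52.2305), down 79.4580 (V=-12.0370). Price 26.2608; hedge Δ=1.0000, bond B=-90.5892.
  t=0,j=0: stock 95.0000 → up 116.8500 (V=26.2608), down 64.6000 (V=-25.9892). Price 5.3078; hedge Δ=1.0000, bond B=-89.6922.
Root portfolio cost Δ·95+B reproduces V0=5.3078.

(0,0): Delta=1.0000 Bond=-89.6922
(1,0): Delta=1.0000 Bond=-90.5892
(1,1): Delta=1.0000 Bond=-90.5892
(2,0): Delta=1.0000 Bond=-91.4950
(2,1): Delta=1.0000 Bond=-91.4950
(2,2): Delta=1.0000 Bond=-91.4950
V0=5.3078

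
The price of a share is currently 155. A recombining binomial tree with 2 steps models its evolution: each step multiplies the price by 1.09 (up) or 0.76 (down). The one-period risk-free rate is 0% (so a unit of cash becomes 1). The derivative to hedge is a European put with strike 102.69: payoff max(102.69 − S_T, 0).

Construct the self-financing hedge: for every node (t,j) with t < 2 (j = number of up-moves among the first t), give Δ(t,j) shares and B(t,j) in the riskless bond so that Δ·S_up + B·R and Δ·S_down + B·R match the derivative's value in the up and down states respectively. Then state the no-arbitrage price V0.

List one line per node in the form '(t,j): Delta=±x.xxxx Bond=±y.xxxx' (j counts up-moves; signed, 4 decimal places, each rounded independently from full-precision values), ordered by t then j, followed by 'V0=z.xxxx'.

Risk-neutral probability p* = (R−d)/(u−d) = (1−0.76)/(1.09−0.76) = 0.7273.
Payoff layer (t=2): V(2,0)=13.1620, V(2,1)=0.0000, V(2,2)=0.0000
  t=1,j=0: stock 117.8000 → up 128.4020 (V=0.0000), down 89.5280 (V=13.1620). Price 3.5896; hedge Δ=-0.3386, bond B=43.4745.
  t=1,j=1: stock 168.9500 → up 184.1555 (V=0.0000), down 128.4020 (V=0.0000). Price 0.0000; hedge Δ=0.0000, bond B=0.0000.
  t=0,j=0: stock 155.0000 → up 168.9500 (V=0.0000), down 117.8000 (V=3.5896). Price 0.9790; hedge Δ=-0.0702, bond B=11.8567.
Check: Δ(0,0)·S0 + B(0,0) = 0.9790 = V0.

(0,0): Delta=-0.0702 Bond=11.8567
(1,0): Delta=-0.3386 Bond=43.4745
(1,1): Delta=0.0000 Bond=0.0000
V0=0.9790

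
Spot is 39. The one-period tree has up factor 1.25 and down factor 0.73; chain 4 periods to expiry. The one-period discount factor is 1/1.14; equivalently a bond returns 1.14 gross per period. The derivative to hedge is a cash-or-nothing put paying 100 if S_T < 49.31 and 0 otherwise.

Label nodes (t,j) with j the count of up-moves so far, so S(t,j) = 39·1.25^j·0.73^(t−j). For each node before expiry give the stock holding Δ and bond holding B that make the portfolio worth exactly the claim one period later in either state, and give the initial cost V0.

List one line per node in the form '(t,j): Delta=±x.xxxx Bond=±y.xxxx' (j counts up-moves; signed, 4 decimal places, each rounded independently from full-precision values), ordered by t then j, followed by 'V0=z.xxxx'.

(0,0): Delta=-1.3131 Bond=62.9787
(1,0): Delta=-3.2312 Bond=126.4040
(1,1): Delta=-1.0125 Bond=57.1447
(2,0): Delta=0.0000 Bond=76.9468
(2,1): Delta=-3.7374 Bond=162.1175
(2,2): Delta=-0.5856 Bond=39.1279
(3,0): Delta=0.0000 Bond=87.7193
(3,1): Delta=0.0000 Bond=87.7193
(3,2): Delta=-4.3230 Bond=210.8637
(3,3): Delta=0.0000 Bond=0.0000
V0=11.7688

The replicating-portfolio and risk-neutral prices coincide; use p* = (1.14−0.73)/(1.25−0.73) = 0.7885 for the latter.
At expiry t=4: V(4,0)=100.0000, V(4,1)=100.0000, V(4,2)=100.0000, V(4,3)=0.0000, V(4,4)=0.0000
Node (3,0) S=15.1717: V=(p*·100.0000+(1−p*)·100.0000)/1.14=87.7193; Δ=(100.0000−100.0000)/(18.9646−11.0753)=0.0000; B=V−Δ·S=87.7193
Node (3,1) S=25.9789: V=(p*·100.0000+(1−p*)·100.0000)/1.14=87.7193; Δ=(100.0000−100.0000)/(32.4736−18.9646)=0.0000; B=V−Δ·S=87.7193
Node (3,2) S=44.4844: V=(p*·0.0000+(1−p*)·100.0000)/1.14=18.5560; Δ=(0.0000−100.0000)/(55.6055−32.4736)=-4.3230; B=V−Δ·S=210.8637
Node (3,3) S=76.1719: V=(p*·0.0000+(1−p*)·0.0000)/1.14=0.0000; Δ=(0.0000−0.0000)/(95.2148−55.6055)=0.0000; B=V−Δ·S=0.0000
Node (2,0) S=20.7831: V=(p*·87.7193+(1−p*)·87.7193)/1.14=76.9468; Δ=(87.7193−87.7193)/(25.9789−15.1717)=0.0000; B=V−Δ·S=76.9468
Node (2,1) S=35.5875: V=(p*·18.5560+(1−p*)·87.7193)/1.14=29.1111; Δ=(18.5560−87.7193)/(44.4844−25.9789)=-3.7374; B=V−Δ·S=162.1175
Node (2,2) S=60.9375: V=(p*·0.0000+(1−p*)·18.5560)/1.14=3.4433; Δ=(0.0000−18.5560)/(76.1719−44.4844)=-0.5856; B=V−Δ·S=39.1279
Node (1,0) S=28.4700: V=(p*·29.1111+(1−p*)·76.9468)/1.14=34.4125; Δ=(29.1111−76.9468)/(35.5875−20.7831)=-3.2312; B=V−Δ·S=126.4040
Node (1,1) S=48.7500: V=(p*·3.4433+(1−p*)·29.1111)/1.14=7.7833; Δ=(3.4433−29.1111)/(60.9375−35.5875)=-1.0125; B=V−Δ·S=57.1447
Node (0,0) S=39.0000: V=(p*·7.7833+(1−p*)·34.4125)/1.14=11.7688; Δ=(7.7833−34.4125)/(48.7500−28.4700)=-1.3131; B=V−Δ·S=62.9787
Check: Δ(0,0)·S0 + B(0,0) = 11.7688 = V0.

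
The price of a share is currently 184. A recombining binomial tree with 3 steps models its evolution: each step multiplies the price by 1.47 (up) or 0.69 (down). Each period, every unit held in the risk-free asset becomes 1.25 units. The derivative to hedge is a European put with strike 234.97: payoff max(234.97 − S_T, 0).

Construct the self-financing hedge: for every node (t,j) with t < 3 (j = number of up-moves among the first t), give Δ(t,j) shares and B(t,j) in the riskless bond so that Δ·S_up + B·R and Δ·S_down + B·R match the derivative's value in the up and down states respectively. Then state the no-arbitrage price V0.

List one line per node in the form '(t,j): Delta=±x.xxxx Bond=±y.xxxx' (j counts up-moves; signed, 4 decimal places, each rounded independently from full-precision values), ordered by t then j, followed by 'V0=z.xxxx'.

Risk-neutral probability p* = (R−d)/(u−d) = (1.25−0.69)/(1.47−0.69) = 0.7179.
Terminal values V(3,·): V(3,0)=174.5243, V(3,1)=106.1945, V(3,2)=0.0000, V(3,3)=0.0000
(2,0): S=87.6024. Δ = (V_up−V_dn)/(S_up−S_dn) = (106.1945−174.5243)/(128.7755−60.4457) = -1.0000. V = [p*·106.1945 + (1−p*)·174.5243]/1.25 = 100.3736. B = V − Δ·S = 187.9760.
(2,1): S=186.6312. Δ = (V_up−V_dn)/(S_up−S_dn) = (0.0000−106.1945)/(274.3479−128.7755) = -0.7295. V = [p*·0.0000 + (1−p*)·106.1945]/1.25 = 23.9618. B = V − Δ·S = 160.1086.
(2,2): S=397.6056. Δ = (V_up−V_dn)/(S_up−S_dn) = (0.0000−0.0000)/(584.4802−274.3479) = 0.0000. V = [p*·0.0000 + (1−p*)·0.0000]/1.25 = 0.0000. B = V − Δ·S = 0.0000.
(1,0): S=126.9600. Δ = (V_up−V_dn)/(S_up−S_dn) = (23.9618−100.3736)/(186.6312−87.6024) = -0.7716. V = [p*·23.9618 + (1−p*)·100.3736]/1.25 = 36.4111. B = V − Δ·S = 134.3749.
(1,1): S=270.4800. Δ = (V_up−V_dn)/(S_up−S_dn) = (0.0000−23.9618)/(397.6056−186.6312) = -0.1136. V = [p*·0.0000 + (1−p*)·23.9618]/1.25 = 5.4068. B = V − Δ·S = 36.1271.
(0,0): S=184.0000. Δ = (V_up−V_dn)/(S_up−S_dn) = (5.4068−36.4111)/(270.4800−126.9600) = -0.2160. V = [p*·5.4068 + (1−p*)·36.4111]/1.25 = 11.3213. B = V − Δ·S = 51.0704.
Each (Δ,B) replicates both successor values, so the strategy is self-financing and V0 is arbitrage-free.

(0,0): Delta=-0.2160 Bond=51.0704
(1,0): Delta=-0.7716 Bond=134.3749
(1,1): Delta=-0.1136 Bond=36.1271
(2,0): Delta=-1.0000 Bond=187.9760
(2,1): Delta=-0.7295 Bond=160.1086
(2,2): Delta=0.0000 Bond=0.0000
V0=11.3213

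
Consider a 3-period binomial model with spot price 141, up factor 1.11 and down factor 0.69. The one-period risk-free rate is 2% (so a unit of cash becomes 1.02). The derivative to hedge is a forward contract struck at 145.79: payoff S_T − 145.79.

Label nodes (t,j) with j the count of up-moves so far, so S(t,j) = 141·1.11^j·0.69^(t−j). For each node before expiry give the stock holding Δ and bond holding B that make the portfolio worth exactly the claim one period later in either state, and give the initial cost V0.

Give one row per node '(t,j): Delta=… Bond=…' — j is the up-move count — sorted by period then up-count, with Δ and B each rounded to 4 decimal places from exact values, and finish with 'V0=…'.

Since d<R<u, set p* = (R−d)/(u−d) = 0.7857; price each node as the discounted p*-expectation of its children.
Terminal values V(3,·): V(3,0)=-99.4702, V(3,1)=-71.2756, V(3,2)=-25.9190, V(3,3)=47.0460
Node (2,0) S=67.1301: V=(p*·-71.2756+(1−p*)·-99.4702)/1.02=-75.8013; Δ=(-71.2756−-99.4702)/(74.5144−46.3198)=1.0000; B=V−Δ·S=-142.9314
Node (2,1) S=107.9919: V=(p*·-25.9190+(1−p*)·-71.2756)/1.02=-34.9395; Δ=(-25.9190−-71.2756)/(119.8710−74.5144)=1.0000; B=V−Δ·S=-142.9314
Node (2,2) S=173.7261: V=(p*·47.0460+(1−p*)·-25.9190)/1.02=30.7947; Δ=(47.0460−-25.9190)/(192.8360−119.8710)=1.0000; B=V−Δ·S=-142.9314
Node (1,0) S=97.2900: V=(p*·-34.9395+(1−p*)·-75.8013)/1.02=-42.8388; Δ=(-34.9395−-75.8013)/(107.9919−67.1301)=1.0000; B=V−Δ·S=-140.1288
Node (1,1) S=156.5100: V=(p*·30.7947+(1−p*)·-34.9395)/1.02=16.3812; Δ=(30.7947−-34.9395)/(173.7261−107.9919)=1.0000; B=V−Δ·S=-140.1288
Node (0,0) S=141.0000: V=(p*·16.3812+(1−p*)·-42.8388)/1.02=3.6188; Δ=(16.3812−-42.8388)/(156.5100−97.2900)=1.0000; B=V−Δ·S=-137.3812
Root portfolio cost Δ·141+B reproduces V0=3.6188.

(0,0): Delta=1.0000 Bond=-137.3812
(1,0): Delta=1.0000 Bond=-140.1288
(1,1): Delta=1.0000 Bond=-140.1288
(2,0): Delta=1.0000 Bond=-142.9314
(2,1): Delta=1.0000 Bond=-142.9314
(2,2): Delta=1.0000 Bond=-142.9314
V0=3.6188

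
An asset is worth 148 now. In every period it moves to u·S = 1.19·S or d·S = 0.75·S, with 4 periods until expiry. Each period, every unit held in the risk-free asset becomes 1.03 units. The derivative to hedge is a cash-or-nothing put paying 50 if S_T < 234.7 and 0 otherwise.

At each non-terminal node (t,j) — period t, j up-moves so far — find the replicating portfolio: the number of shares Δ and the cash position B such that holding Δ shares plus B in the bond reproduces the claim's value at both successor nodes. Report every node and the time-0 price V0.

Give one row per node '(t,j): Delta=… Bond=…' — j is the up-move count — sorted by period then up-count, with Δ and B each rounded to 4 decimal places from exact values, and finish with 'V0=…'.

(0,0): Delta=-0.1811 Bond=63.9383
(1,0): Delta=0.0000 Bond=45.7571
(1,1): Delta=-0.2463 Bond=77.3418
(2,0): Delta=0.0000 Bond=47.1298
(2,1): Delta=0.0000 Bond=47.1298
(2,2): Delta=-0.3350 Bond=98.2520
(3,0): Delta=0.0000 Bond=48.5437
(3,1): Delta=0.0000 Bond=48.5437
(3,2): Delta=0.0000 Bond=48.5437
(3,3): Delta=-0.4556 Bond=131.2886
V0=37.1391

Since d<R<u, set p* = (R−d)/(u−d) = 0.6364; price each node as the discounted p*-expectation of its children.
Terminal payoffs: V(4,0)=50.0000, V(4,1)=50.0000, V(4,2)=50.0000, V(4,3)=50.0000, V(4,4)=0.0000
(3,0): S=62.4375. Δ = (V_up−V_dn)/(S_up−S_dn) = (50.0000−50.0000)/(74.3006−46.8281) = 0.0000. V = [p*·50.0000 + (1−p*)·50.0000]/1.03 = 48.5437. B = V − Δ·S = 48.5437.
(3,1): S=99.0675. Δ = (V_up−V_dn)/(S_up−S_dn) = (50.0000−50.0000)/(117.8903−74.3006) = 0.0000. V = [p*·50.0000 + (1−p*)·50.0000]/1.03 = 48.5437. B = V − Δ·S = 48.5437.
(3,2): S=157.1871. Δ = (V_up−V_dn)/(S_up−S_dn) = (50.0000−50.0000)/(187.0526−117.8903) = 0.0000. V = [p*·50.0000 + (1−p*)·50.0000]/1.03 = 48.5437. B = V − Δ·S = 48.5437.
(3,3): S=249.4035. Δ = (V_up−V_dn)/(S_up−S_dn) = (0.0000−50.0000)/(296.7902−187.0526) = -0.4556. V = [p*·0.0000 + (1−p*)·50.0000]/1.03 = 17.6523. B = V − Δ·S = 131.2886.
(2,0): S=83.2500. Δ = (V_up−V_dn)/(S_up−S_dn) = (48.5437−48.5437)/(99.0675−62.4375) = 0.0000. V = [p*·48.5437 + (1−p*)·48.5437]/1.03 = 47.1298. B = V − Δ·S = 47.1298.
(2,1): S=132.0900. Δ = (V_up−V_dn)/(S_up−S_dn) = (48.5437−48.5437)/(157.1871−99.0675) = 0.0000. V = [p*·48.5437 + (1−p*)·48.5437]/1.03 = 47.1298. B = V − Δ·S = 47.1298.
(2,2): S=209.5828. Δ = (V_up−V_dn)/(S_up−S_dn) = (17.6523−48.5437)/(249.4035−157.1871) = -0.3350. V = [p*·17.6523 + (1−p*)·48.5437]/1.03 = 28.0442. B = V − Δ·S = 98.2520.
(1,0): S=111.0000. Δ = (V_up−V_dn)/(S_up−S_dn) = (47.1298−47.1298)/(132.0900−83.2500) = 0.0000. V = [p*·47.1298 + (1−p*)·47.1298]/1.03 = 45.7571. B = V − Δ·S = 45.7571.
(1,1): S=176.1200. Δ = (V_up−V_dn)/(S_up−S_dn) = (28.0442−47.1298)/(209.5828−132.0900) = -0.2463. V = [p*·28.0442 + (1−p*)·47.1298]/1.03 = 33.9654. B = V − Δ·S = 77.3418.
(0,0): S=148.0000. Δ = (V_up−V_dn)/(S_up−S_dn) = (33.9654−45.7571)/(176.1200−111.0000) = -0.1811. V = [p*·33.9654 + (1−p*)·45.7571]/1.03 = 37.1391. B = V − Δ·S = 63.9383.
Root portfolio cost Δ·148+B reproduces V0=37.1391.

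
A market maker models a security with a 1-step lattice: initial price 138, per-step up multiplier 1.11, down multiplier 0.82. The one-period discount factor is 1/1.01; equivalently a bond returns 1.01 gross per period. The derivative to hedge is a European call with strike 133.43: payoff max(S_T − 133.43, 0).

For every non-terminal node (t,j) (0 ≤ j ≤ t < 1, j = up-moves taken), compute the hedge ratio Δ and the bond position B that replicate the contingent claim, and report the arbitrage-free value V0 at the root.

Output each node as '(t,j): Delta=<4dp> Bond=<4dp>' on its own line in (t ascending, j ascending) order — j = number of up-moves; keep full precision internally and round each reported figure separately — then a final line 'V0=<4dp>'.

Since d<R<u, set p* = (R−d)/(u−d) = 0.6552; price each node as the discounted p*-expectation of its children.
Terminal values V(1,·): V(1,0)=0.0000, V(1,1)=19.7500
  t=0,j=0: stock 138.0000 → up 153.1800 (V=19.7500), down 113.1600 (V=0.0000). Price 12.8115; hedge Δ=0.4935, bond B=-55.2919.
Self-financing check: at every node Δ·S+B equals the discounted successor values.

(0,0): Delta=0.4935 Bond=-55.2919
V0=12.8115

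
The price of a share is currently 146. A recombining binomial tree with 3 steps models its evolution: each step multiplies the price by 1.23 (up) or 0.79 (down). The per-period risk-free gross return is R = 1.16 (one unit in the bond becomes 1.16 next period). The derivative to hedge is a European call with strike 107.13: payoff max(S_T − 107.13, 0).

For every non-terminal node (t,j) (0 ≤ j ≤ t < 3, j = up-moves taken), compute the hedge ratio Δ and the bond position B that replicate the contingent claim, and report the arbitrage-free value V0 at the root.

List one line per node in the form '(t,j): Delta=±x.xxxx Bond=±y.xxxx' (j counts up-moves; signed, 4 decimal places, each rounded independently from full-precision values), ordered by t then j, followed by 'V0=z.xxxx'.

The replicating-portfolio and risk-neutral prices coincide; use p* = (1.16−0.79)/(1.23−0.79) = 0.8409 for the latter.
Terminal payoffs: V(3,0)=0.0000, V(3,1)=4.9459, V(3,2)=67.3679, V(3,3)=164.5566
  t=2,j=0: stock 91.1186 → up 112.0759 (V=4.9459), down 71.9837 (V=0.0000). Price 3.5854; hedge Δ=0.1234, bond B=-7.6553.
  t=2,j=1: stock 141.8682 → up 174.4979 (V=67.3679), down 112.0759 (V=4.9459). Price 49.5148; hedge Δ=1.0000, bond B=-92.3534.
  t=2,j=2: stock 220.8834 → up 271.6866 (V=164.5566), down 174.4979 (V=67.3679). Price 128.5300; hedge Δ=1.0000, bond B=-92.3534.
  t=1,j=0: stock 115.3400 → up 141.8682 (V=49.5148), down 91.1186 (V=3.5854). Price 36.3860; hedge Δ=0.9050, bond B=-67.9989.
  t=1,j=1: stock 179.5800 → up 220.8834 (V=128.5300), down 141.8682 (V=49.5148). Price 99.9650; hedge Δ=1.0000, bond B=-79.6150.
  t=0,j=0: stock 146.0000 → up 179.5800 (V=99.9650), down 115.3400 (V=36.3860). Price 77.4570; hedge Δ=0.9897, bond B=-67.0405.
The time-0 hedge costs 77.4570, which is the no-arbitrage price.

(0,0): Delta=0.9897 Bond=-67.0405
(1,0): Delta=0.9050 Bond=-67.9989
(1,1): Delta=1.0000 Bond=-79.6150
(2,0): Delta=0.1234 Bond=-7.6553
(2,1): Delta=1.0000 Bond=-92.3534
(2,2): Delta=1.0000 Bond=-92.3534
V0=77.4570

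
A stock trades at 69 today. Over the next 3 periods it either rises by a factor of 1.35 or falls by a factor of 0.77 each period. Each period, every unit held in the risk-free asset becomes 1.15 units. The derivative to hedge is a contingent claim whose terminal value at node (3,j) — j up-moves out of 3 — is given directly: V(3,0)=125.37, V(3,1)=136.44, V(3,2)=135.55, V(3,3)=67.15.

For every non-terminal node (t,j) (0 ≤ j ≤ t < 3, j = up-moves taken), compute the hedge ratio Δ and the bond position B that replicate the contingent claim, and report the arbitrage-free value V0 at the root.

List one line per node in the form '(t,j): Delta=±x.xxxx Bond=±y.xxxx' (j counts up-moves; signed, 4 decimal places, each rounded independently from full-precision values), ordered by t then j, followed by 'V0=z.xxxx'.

(0,0): Delta=-0.5375 Bond=113.4262
(1,0): Delta=0.0913 Bond=97.0353
(1,1): Delta=-0.7262 Bond=148.0216
(2,0): Delta=0.4665 Bond=96.2379
(2,1): Delta=-0.0214 Bond=119.6709
(2,2): Delta=-0.9378 Bond=196.8321
V0=76.3404

Under the risk-neutral measure, an up-move has probability p* = (R−d)/(u−d) = 0.6552 and values discount at R = 1.15.
At expiry t=3: V(3,0)=125.3700, V(3,1)=136.4400, V(3,2)=135.5500, V(3,3)=67.1500
Node (2,0) S=40.9101: V=(p*·136.4400+(1−p*)·125.3700)/1.15=115.3241; Δ=(136.4400−125.3700)/(55.2286−31.5008)=0.4665; B=V−Δ·S=96.2379
Node (2,1) S=71.7255: V=(p*·135.5500+(1−p*)·136.4400)/1.15=118.1364; Δ=(135.5500−136.4400)/(96.8294−55.2286)=-0.0214; B=V−Δ·S=119.6709
Node (2,2) S=125.7525: V=(p*·67.1500+(1−p*)·135.5500)/1.15=78.9010; Δ=(67.1500−135.5500)/(169.7659−96.8294)=-0.9378; B=V−Δ·S=196.8321
Node (1,0) S=53.1300: V=(p*·118.1364+(1−p*)·115.3241)/1.15=101.8841; Δ=(118.1364−115.3241)/(71.7255−40.9101)=0.0913; B=V−Δ·S=97.0353
Node (1,1) S=93.1500: V=(p*·78.9010+(1−p*)·118.1364)/1.15=80.3743; Δ=(78.9010−118.1364)/(125.7525−71.7255)=-0.7262; B=V−Δ·S=148.0216
Node (0,0) S=69.0000: V=(p*·80.3743+(1−p*)·101.8841)/1.15=76.3404; Δ=(80.3743−101.8841)/(93.1500−53.1300)=-0.5375; B=V−Δ·S=113.4262
Each (Δ,B) replicates both successor values, so the strategy is self-financing and V0 is arbitrage-free.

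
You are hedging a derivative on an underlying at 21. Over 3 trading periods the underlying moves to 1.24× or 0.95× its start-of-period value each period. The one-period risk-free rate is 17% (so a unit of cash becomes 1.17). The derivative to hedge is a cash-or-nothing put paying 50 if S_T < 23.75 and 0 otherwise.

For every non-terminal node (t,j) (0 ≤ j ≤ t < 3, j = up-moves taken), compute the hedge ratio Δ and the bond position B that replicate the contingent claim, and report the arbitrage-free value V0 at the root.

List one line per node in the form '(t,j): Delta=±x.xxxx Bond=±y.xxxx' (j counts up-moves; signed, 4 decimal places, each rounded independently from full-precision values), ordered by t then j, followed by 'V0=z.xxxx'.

(0,0): Delta=-2.1965 Bond=50.7056
(1,0): Delta=-5.6036 Bond=127.2970
(1,1): Delta=-1.3660 Bond=37.6983
(2,0): Delta=0.0000 Bond=42.7350
(2,1): Delta=-6.9696 Bond=182.7291
(2,2): Delta=0.0000 Bond=0.0000
V0=4.5786

Risk-neutral probability p* = (R−d)/(u−d) = (1.17−0.95)/(1.24−0.95) = 0.7586.
At expiry t=3: V(3,0)=50.0000, V(3,1)=50.0000, V(3,2)=0.0000, V(3,3)=0.0000
(2,0): S=18.9525. Δ = (V_up−V_dn)/(S_up−S_dn) = (50.0000−50.0000)/(23.5011−18.0049) = 0.0000. V = [p*·50.0000 + (1−p*)·50.0000]/1.17 = 42.7350. B = V − Δ·S = 42.7350.
(2,1): S=24.7380. Δ = (V_up−V_dn)/(S_up−S_dn) = (0.0000−50.0000)/(30.6751−23.5011) = -6.9696. V = [p*·0.0000 + (1−p*)·50.0000]/1.17 = 10.3154. B = V − Δ·S = 182.7291.
(2,2): S=32.2896. Δ = (V_up−V_dn)/(S_up−S_dn) = (0.0000−0.0000)/(40.0391−30.6751) = 0.0000. V = [p*·0.0000 + (1−p*)·0.0000]/1.17 = 0.0000. B = V − Δ·S = 0.0000.
(1,0): S=19.9500. Δ = (V_up−V_dn)/(S_up−S_dn) = (10.3154−42.7350)/(24.7380−18.9525) = -5.6036. V = [p*·10.3154 + (1−p*)·42.7350]/1.17 = 15.5050. B = V − Δ·S = 127.2970.
(1,1): S=26.0400. Δ = (V_up−V_dn)/(S_up−S_dn) = (0.0000−10.3154)/(32.2896−24.7380) = -1.3660. V = [p*·0.0000 + (1−p*)·10.3154]/1.17 = 2.1281. B = V − Δ·S = 37.6983.
(0,0): S=21.0000. Δ = (V_up−V_dn)/(S_up−S_dn) = (2.1281−15.5050)/(26.0400−19.9500) = -2.1965. V = [p*·2.1281 + (1−p*)·15.5050]/1.17 = 4.5786. B = V − Δ·S = 50.7056.
Root portfolio cost Δ·21+B reproduces V0=4.5786.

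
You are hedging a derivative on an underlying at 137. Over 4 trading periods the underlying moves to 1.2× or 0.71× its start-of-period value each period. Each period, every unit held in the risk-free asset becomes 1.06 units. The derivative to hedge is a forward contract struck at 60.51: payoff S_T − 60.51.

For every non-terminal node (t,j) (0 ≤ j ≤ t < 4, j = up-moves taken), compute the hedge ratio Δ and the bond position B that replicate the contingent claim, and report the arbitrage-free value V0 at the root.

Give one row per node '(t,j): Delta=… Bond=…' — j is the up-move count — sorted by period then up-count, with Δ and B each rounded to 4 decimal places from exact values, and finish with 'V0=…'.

(0,0): Delta=1.0000 Bond=-47.9296
(1,0): Delta=1.0000 Bond=-50.8054
(1,1): Delta=1.0000 Bond=-50.8054
(2,0): Delta=1.0000 Bond=-53.8537
(2,1): Delta=1.0000 Bond=-53.8537
(2,2): Delta=1.0000 Bond=-53.8537
(3,0): Delta=1.0000 Bond=-57.0849
(3,1): Delta=1.0000 Bond=-57.0849
(3,2): Delta=1.0000 Bond=-57.0849
(3,3): Delta=1.0000 Bond=-57.0849
V0=89.0704

Under the risk-neutral measure, an up-move has probability p* = (R−d)/(u−d) = 0.7143 and values discount at R = 1.06.
Terminal payoffs: V(4,0)=-25.6960, V(4,1)=-1.6694, V(4,2)=38.9388, V(4,3)=107.5726, V(4,4)=223.5732
Node (3,0) S=49.0338: V=(p*·-1.6694+(1−p*)·-25.6960)/1.06=-8.0511; Δ=(-1.6694−-25.6960)/(58.8406−34.8140)=1.0000; B=V−Δ·S=-57.0849
Node (3,1) S=82.8740: V=(p*·38.9388+(1−p*)·-1.6694)/1.06=25.7891; Δ=(38.9388−-1.6694)/(99.4488−58.8406)=1.0000; B=V−Δ·S=-57.0849
Node (3,2) S=140.0688: V=(p*·107.5726+(1−p*)·38.9388)/1.06=82.9839; Δ=(107.5726−38.9388)/(168.0826−99.4488)=1.0000; B=V−Δ·S=-57.0849
Node (3,3) S=236.7360: V=(p*·223.5732+(1−p*)·107.5726)/1.06=179.6511; Δ=(223.5732−107.5726)/(284.0832−168.0826)=1.0000; B=V−Δ·S=-57.0849
Node (2,0) S=69.0617: V=(p*·25.7891+(1−p*)·-8.0511)/1.06=15.2080; Δ=(25.7891−-8.0511)/(82.8740−49.0338)=1.0000; B=V−Δ·S=-53.8537
Node (2,1) S=116.7240: V=(p*·82.9839+(1−p*)·25.7891)/1.06=62.8703; Δ=(82.9839−25.7891)/(140.0688−82.8740)=1.0000; B=V−Δ·S=-53.8537
Node (2,2) S=197.2800: V=(p*·179.6511+(1−p*)·82.9839)/1.06=143.4263; Δ=(179.6511−82.9839)/(236.7360−140.0688)=1.0000; B=V−Δ·S=-53.8537
Node (1,0) S=97.2700: V=(p*·62.8703+(1−p*)·15.2080)/1.06=46.4646; Δ=(62.8703−15.2080)/(116.7240−69.0617)=1.0000; B=V−Δ·S=-50.8054
Node (1,1) S=164.4000: V=(p*·143.4263+(1−p*)·62.8703)/1.06=113.5946; Δ=(143.4263−62.8703)/(197.2800−116.7240)=1.0000; B=V−Δ·S=-50.8054
Node (0,0) S=137.0000: V=(p*·113.5946+(1−p*)·46.4646)/1.06=89.0704; Δ=(113.5946−46.4646)/(164.4000−97.2700)=1.0000; B=V−Δ·S=-47.9296
Each (Δ,B) replicates both successor values, so the strategy is self-financing and V0 is arbitrage-free.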